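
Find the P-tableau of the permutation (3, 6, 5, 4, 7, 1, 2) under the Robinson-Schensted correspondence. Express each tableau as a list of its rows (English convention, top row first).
P = [[1, 2, 7], [3, 4], [5], [6]]

After inserting 3: P = [[3]].
After inserting 6: P = [[3, 6]].
After inserting 5: P = [[3, 5], [6]].
After inserting 4: P = [[3, 4], [5], [6]].
After inserting 7: P = [[3, 4, 7], [5], [6]].
After inserting 1: P = [[1, 4, 7], [3], [5], [6]].
After inserting 2: P = [[1, 2, 7], [3, 4], [5], [6]].

So P = [[1, 2, 7], [3, 4], [5], [6]].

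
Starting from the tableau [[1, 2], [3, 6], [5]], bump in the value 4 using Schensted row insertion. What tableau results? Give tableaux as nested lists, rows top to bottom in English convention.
[[1, 2, 4], [3, 6], [5]]

4 is larger than every entry of row 1, so it is appended to row 1. The new tableau is [[1, 2, 4], [3, 6], [5]].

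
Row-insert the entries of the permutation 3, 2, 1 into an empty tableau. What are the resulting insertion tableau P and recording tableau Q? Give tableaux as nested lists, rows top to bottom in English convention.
Insert each entry of the permutation into P by Schensted row insertion, recording in Q the position of each new cell.

Insert 3: appended to row 1. P = [[3]].
Insert 2: 2 bumps 3 from row 1; 3 starts row 2. P = [[2], [3]].
Insert 1: 1 bumps 2 from row 1; 2 bumps 3 from row 2; 3 starts row 3. P = [[1], [2], [3]].

So P = [[1], [2], [3]], Q = [[1], [2], [3]].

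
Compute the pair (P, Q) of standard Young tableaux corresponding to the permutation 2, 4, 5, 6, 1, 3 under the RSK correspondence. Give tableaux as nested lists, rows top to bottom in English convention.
Insert each entry of the permutation into P by Schensted row insertion, recording in Q the position of each new cell.

Insert 2: appended to row 1. P = [[2]].
Insert 4: appended to row 1. P = [[2, 4]].
Insert 5: appended to row 1. P = [[2, 4, 5]].
Insert 6: appended to row 1. P = [[2, 4, 5, 6]].
Insert 1: 1 bumps 2 from row 1; 2 starts row 2. P = [[1, 4, 5, 6], [2]].
Insert 3: 3 bumps 4 from row 1; 4 appends to row 2. P = [[1, 3, 5, 6], [2, 4]].

So P = [[1, 3, 5, 6], [2, 4]], Q = [[1, 2, 3, 4], [5, 6]].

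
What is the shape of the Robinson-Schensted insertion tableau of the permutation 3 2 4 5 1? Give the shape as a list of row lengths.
RSK row insertion gives P = [[1, 4, 5], [2], [3]], which has shape [3, 1, 1].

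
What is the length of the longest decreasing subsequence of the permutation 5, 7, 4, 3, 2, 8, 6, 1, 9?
5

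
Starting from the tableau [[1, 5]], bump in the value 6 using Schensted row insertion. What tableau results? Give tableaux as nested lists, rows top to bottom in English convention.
6 is larger than every entry of row 1, so it is appended to row 1. The new tableau is [[1, 5, 6]].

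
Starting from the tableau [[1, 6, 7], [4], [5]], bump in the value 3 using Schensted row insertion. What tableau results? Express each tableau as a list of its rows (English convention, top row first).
[[1, 3, 7], [4, 6], [5]]

In row 1, 3 replaces 6 (the leftmost entry greater than 3); 6 is bumped to row 2. 6 is appended to row 2. The new tableau is [[1, 3, 7], [4, 6], [5]].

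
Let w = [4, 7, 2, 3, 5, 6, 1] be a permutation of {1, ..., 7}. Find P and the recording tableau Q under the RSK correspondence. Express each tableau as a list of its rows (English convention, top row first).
Insert each entry of the permutation into P by Schensted row insertion, recording in Q the position of each new cell.

After inserting 4: P = [[4]].
After inserting 7: P = [[4, 7]].
After inserting 2: P = [[2, 7], [4]].
After inserting 3: P = [[2, 3], [4, 7]].
After inserting 5: P = [[2, 3, 5], [4, 7]].
After inserting 6: P = [[2, 3, 5, 6], [4, 7]].
After inserting 1: P = [[1, 3, 5, 6], [2, 7], [4]].

So P = [[1, 3, 5, 6], [2, 7], [4]], Q = [[1, 2, 5, 6], [3, 4], [7]].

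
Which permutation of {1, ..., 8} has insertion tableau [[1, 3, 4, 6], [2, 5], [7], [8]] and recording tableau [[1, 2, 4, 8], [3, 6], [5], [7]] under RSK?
2 8 3 7 1 5 4 6

Reverse RSK: for i = n, n-1, ..., 1, locate i in Q, remove the corresponding corner cell from P, and reverse-bump its entry up through P; the value ejected from row 1 is w(i).

So w = 2 8 3 7 1 5 4 6.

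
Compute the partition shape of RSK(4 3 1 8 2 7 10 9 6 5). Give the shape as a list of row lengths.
[4, 3, 2, 1]

Row-insert each entry into an empty tableau.

After inserting 4: P = [[4]].
After inserting 3: P = [[3], [4]].
After inserting 1: P = [[1], [3], [4]].
After inserting 8: P = [[1, 8], [3], [4]].
After inserting 2: P = [[1, 2], [3, 8], [4]].
After inserting 7: P = [[1, 2, 7], [3, 8], [4]].
After inserting 10: P = [[1, 2, 7, 10], [3, 8], [4]].
After inserting 9: P = [[1, 2, 7, 9], [3, 8, 10], [4]].
After inserting 6: P = [[1, 2, 6, 9], [3, 7, 10], [4, 8]].
After inserting 5: P = [[1, 2, 5, 9], [3, 6, 10], [4, 7], [8]].

The final insertion tableau P = [[1, 2, 5, 9], [3, 6, 10], [4, 7], [8]] has shape [4, 3, 2, 1].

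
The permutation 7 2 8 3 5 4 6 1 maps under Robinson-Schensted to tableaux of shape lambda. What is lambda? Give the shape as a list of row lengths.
[4, 2, 1, 1]

Row-insert each entry into an empty tableau.

After inserting 7: P = [[7]].
After inserting 2: P = [[2], [7]].
After inserting 8: P = [[2, 8], [7]].
After inserting 3: P = [[2, 3], [7, 8]].
After inserting 5: P = [[2, 3, 5], [7, 8]].
After inserting 4: P = [[2, 3, 4], [5, 8], [7]].
After inserting 6: P = [[2, 3, 4, 6], [5, 8], [7]].
After inserting 1: P = [[1, 3, 4, 6], [2, 8], [5], [7]].

The final insertion tableau P = [[1, 3, 4, 6], [2, 8], [5], [7]] has shape [4, 2, 1, 1].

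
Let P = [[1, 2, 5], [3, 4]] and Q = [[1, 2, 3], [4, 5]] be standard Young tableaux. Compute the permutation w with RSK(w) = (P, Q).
3 4 5 1 2

Reverse the RSK construction: for i from n down to 1, find the cell of Q containing i, remove the entry at that cell from P, and reverse-bump it up through P; the value ejected from row 1 is w(i).

Step i=5: Q has 5 at row 2, column 2; remove 4 from row 2 of P and reverse-bump: 4 enters row 1 and ejects 2. So w(5) = 2. P is now [[1, 4, 5], [3]].
Step i=4: Q has 4 at row 2, column 1; remove 3 from row 2 of P and reverse-bump: 3 enters row 1 and ejects 1. So w(4) = 1. P is now [[3, 4, 5]].
Step i=3: Q has 3 at row 1, column 3; remove that cell from P, ejecting 5. So w(3) = 5. P is now [[3, 4]].
Step i=2: Q has 2 at row 1, column 2; remove that cell from P, ejecting 4. So w(2) = 4. P is now [[3]].
Step i=1: Q has 1 at row 1, column 1; remove that cell from P, ejecting 3. So w(1) = 3. P is now [].

So w = 3 4 5 1 2.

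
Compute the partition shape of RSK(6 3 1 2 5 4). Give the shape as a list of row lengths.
RSK row insertion gives P = [[1, 2, 4], [3, 5], [6]], which has shape [3, 2, 1].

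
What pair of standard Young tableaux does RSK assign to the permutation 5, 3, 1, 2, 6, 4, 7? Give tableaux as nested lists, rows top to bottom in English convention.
P = [[1, 2, 4, 7], [3, 6], [5]], Q = [[1, 4, 5, 7], [2, 6], [3]]

Insert each entry of the permutation into P by Schensted row insertion, recording in Q the position of each new cell.

Insert 5: appended to row 1. P = [[5]].
Insert 3: 3 bumps 5 from row 1; 5 starts row 2. P = [[3], [5]].
Insert 1: 1 bumps 3 from row 1; 3 bumps 5 from row 2; 5 starts row 3. P = [[1], [3], [5]].
Insert 2: appended to row 1. P = [[1, 2], [3], [5]].
Insert 6: appended to row 1. P = [[1, 2, 6], [3], [5]].
Insert 4: 4 bumps 6 from row 1; 6 appends to row 2. P = [[1, 2, 4], [3, 6], [5]].
Insert 7: appended to row 1. P = [[1, 2, 4, 7], [3, 6], [5]].

So P = [[1, 2, 4, 7], [3, 6], [5]], Q = [[1, 4, 5, 7], [2, 6], [3]].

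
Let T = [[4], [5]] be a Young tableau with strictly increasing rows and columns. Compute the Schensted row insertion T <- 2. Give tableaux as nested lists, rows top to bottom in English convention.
[[2], [4], [5]]

In row 1, 2 replaces 4 (the leftmost entry greater than 2); 4 is bumped to row 2. In row 2, 4 replaces 5 (the leftmost entry greater than 4); 5 is bumped to row 3. 5 starts a new row 3. The new tableau is [[2], [4], [5]].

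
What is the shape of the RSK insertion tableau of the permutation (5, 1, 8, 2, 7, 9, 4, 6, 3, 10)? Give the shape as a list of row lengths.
Row-insert each entry into an empty tableau.

After inserting 5: P = [[5]].
After inserting 1: P = [[1], [5]].
After inserting 8: P = [[1, 8], [5]].
After inserting 2: P = [[1, 2], [5, 8]].
After inserting 7: P = [[1, 2, 7], [5, 8]].
After inserting 9: P = [[1, 2, 7, 9], [5, 8]].
After inserting 4: P = [[1, 2, 4, 9], [5, 7], [8]].
After inserting 6: P = [[1, 2, 4, 6], [5, 7, 9], [8]].
After inserting 3: P = [[1, 2, 3, 6], [4, 7, 9], [5], [8]].
After inserting 10: P = [[1, 2, 3, 6, 10], [4, 7, 9], [5], [8]].

The final insertion tableau P = [[1, 2, 3, 6, 10], [4, 7, 9], [5], [8]] has shape [5, 3, 1, 1].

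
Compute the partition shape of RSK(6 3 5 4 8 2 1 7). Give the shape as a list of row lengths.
[3, 2, 1, 1, 1]

Row-insert each entry into an empty tableau.

After inserting 6: P = [[6]].
After inserting 3: P = [[3], [6]].
After inserting 5: P = [[3, 5], [6]].
After inserting 4: P = [[3, 4], [5], [6]].
After inserting 8: P = [[3, 4, 8], [5], [6]].
After inserting 2: P = [[2, 4, 8], [3], [5], [6]].
After inserting 1: P = [[1, 4, 8], [2], [3], [5], [6]].
After inserting 7: P = [[1, 4, 7], [2, 8], [3], [5], [6]].

The final insertion tableau P = [[1, 4, 7], [2, 8], [3], [5], [6]] has shape [3, 2, 1, 1, 1].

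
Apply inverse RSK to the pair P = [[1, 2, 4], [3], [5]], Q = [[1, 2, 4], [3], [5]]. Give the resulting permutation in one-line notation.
1 5 3 4 2

Reverse the RSK construction: for i from n down to 1, find the cell of Q containing i, remove the entry at that cell from P, and reverse-bump it up through P; the value ejected from row 1 is w(i).

Step i=5: Q has 5 at row 3, column 1; remove 5 from row 3 of P and reverse-bump: 5 enters row 2 and ejects 3; 3 enters row 1 and ejects 2. So w(5) = 2. P is now [[1, 3, 4], [5]].
Step i=4: Q has 4 at row 1, column 3; remove that cell from P, ejecting 4. So w(4) = 4. P is now [[1, 3], [5]].
Step i=3: Q has 3 at row 2, column 1; remove 5 from row 2 of P and reverse-bump: 5 enters row 1 and ejects 3. So w(3) = 3. P is now [[1, 5]].
Step i=2: Q has 2 at row 1, column 2; remove that cell from P, ejecting 5. So w(2) = 5. P is now [[1]].
Step i=1: Q has 1 at row 1, column 1; remove that cell from P, ejecting 1. So w(1) = 1. P is now [].

So w = 1 5 3 4 2.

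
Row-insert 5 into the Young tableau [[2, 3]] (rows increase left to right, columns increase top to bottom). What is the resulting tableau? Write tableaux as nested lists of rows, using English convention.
5 is larger than every entry of row 1, so it is appended to row 1. The new tableau is [[2, 3, 5]].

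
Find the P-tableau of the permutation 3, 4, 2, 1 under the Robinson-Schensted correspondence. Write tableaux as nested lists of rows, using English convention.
P = [[1, 4], [2], [3]]

Insert 3: appended to row 1. P = [[3]].
Insert 4: appended to row 1. P = [[3, 4]].
Insert 2: 2 bumps 3 from row 1; 3 starts row 2. P = [[2, 4], [3]].
Insert 1: 1 bumps 2 from row 1; 2 bumps 3 from row 2; 3 starts row 3. P = [[1, 4], [2], [3]].

So P = [[1, 4], [2], [3]].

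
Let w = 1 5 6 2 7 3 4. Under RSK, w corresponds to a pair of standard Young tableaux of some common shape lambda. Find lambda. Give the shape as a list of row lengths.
[4, 3]

RSK row insertion gives P = [[1, 2, 3, 4], [5, 6, 7]], which has shape [4, 3].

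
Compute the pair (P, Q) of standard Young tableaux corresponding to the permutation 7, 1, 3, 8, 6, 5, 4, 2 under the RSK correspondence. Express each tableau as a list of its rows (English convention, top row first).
Insert each entry of the permutation into P by Schensted row insertion, recording in Q the position of each new cell.

Insert 7: appended to row 1. P = [[7]], Q = [[1]].
Insert 1: 1 bumps 7 from row 1; 7 starts row 2. P = [[1], [7]], Q = [[1], [2]].
Insert 3: appended to row 1. P = [[1, 3], [7]], Q = [[1, 3], [2]].
Insert 8: appended to row 1. P = [[1, 3, 8], [7]], Q = [[1, 3, 4], [2]].
Insert 6: 6 bumps 8 from row 1; 8 appends to row 2. P = [[1, 3, 6], [7, 8]], Q = [[1, 3, 4], [2, 5]].
Insert 5: 5 bumps 6 from row 1; 6 bumps 7 from row 2; 7 starts row 3. P = [[1, 3, 5], [6, 8], [7]], Q = [[1, 3, 4], [2, 5], [6]].
Insert 4: 4 bumps 5 from row 1; 5 bumps 6 from row 2; 6 bumps 7 from row 3; 7 starts row 4. P = [[1, 3, 4], [5, 8], [6], [7]], Q = [[1, 3, 4], [2, 5], [6], [7]].
Insert 2: 2 bumps 3 from row 1; 3 bumps 5 from row 2; 5 bumps 6 from row 3; 6 bumps 7 from row 4; 7 starts row 5. P = [[1, 2, 4], [3, 8], [5], [6], [7]], Q = [[1, 3, 4], [2, 5], [6], [7], [8]].

So P = [[1, 2, 4], [3, 8], [5], [6], [7]], Q = [[1, 3, 4], [2, 5], [6], [7], [8]].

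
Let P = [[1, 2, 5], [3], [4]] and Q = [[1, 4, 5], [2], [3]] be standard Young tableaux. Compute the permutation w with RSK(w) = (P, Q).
4 3 1 2 5

Reverse the RSK construction: for i from n down to 1, find the cell of Q containing i, remove the entry at that cell from P, and reverse-bump it up through P; the value ejected from row 1 is w(i).

Step i=5: Q has 5 at row 1, column 3; remove that cell from P, ejecting 5. So w(5) = 5. P is now [[1, 2], [3], [4]].
Step i=4: Q has 4 at row 1, column 2; remove that cell from P, ejecting 2. So w(4) = 2. P is now [[1], [3], [4]].
Step i=3: Q has 3 at row 3, column 1; remove 4 from row 3 of P and reverse-bump: 4 enters row 2 and ejects 3; 3 enters row 1 and ejects 1. So w(3) = 1. P is now [[3], [4]].
Step i=2: Q has 2 at row 2, column 1; remove 4 from row 2 of P and reverse-bump: 4 enters row 1 and ejects 3. So w(2) = 3. P is now [[4]].
Step i=1: Q has 1 at row 1, column 1; remove that cell from P, ejecting 4. So w(1) = 4. P is now [].

So w = 4 3 1 2 5.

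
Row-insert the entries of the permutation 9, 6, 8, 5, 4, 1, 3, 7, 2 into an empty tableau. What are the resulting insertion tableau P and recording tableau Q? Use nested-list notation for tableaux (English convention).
P = [[1, 2, 7], [3, 8], [4], [5], [6], [9]], Q = [[1, 3, 8], [2, 7], [4], [5], [6], [9]]

Insert each entry of the permutation into P by Schensted row insertion, recording in Q the position of each new cell.

Insert 9: appended to row 1. P = [[9]].
Insert 6: 6 bumps 9 from row 1; 9 starts row 2. P = [[6], [9]].
Insert 8: appended to row 1. P = [[6, 8], [9]].
Insert 5: 5 bumps 6 from row 1; 6 bumps 9 from row 2; 9 starts row 3. P = [[5, 8], [6], [9]].
Insert 4: 4 bumps 5 from row 1; 5 bumps 6 from row 2; 6 bumps 9 from row 3; 9 starts row 4. P = [[4, 8], [5], [6], [9]].
Insert 1: 1 bumps 4 from row 1; 4 bumps 5 from row 2; 5 bumps 6 from row 3; 6 bumps 9 from row 4; 9 starts row 5. P = [[1, 8], [4], [5], [6], [9]].
Insert 3: 3 bumps 8 from row 1; 8 appends to row 2. P = [[1, 3], [4, 8], [5], [6], [9]].
Insert 7: appended to row 1. P = [[1, 3, 7], [4, 8], [5], [6], [9]].
Insert 2: 2 bumps 3 from row 1; 3 bumps 4 from row 2; 4 bumps 5 from row 3; 5 bumps 6 from row 4; 6 bumps 9 from row 5; 9 starts row 6. P = [[1, 2, 7], [3, 8], [4], [5], [6], [9]].

So P = [[1, 2, 7], [3, 8], [4], [5], [6], [9]], Q = [[1, 3, 8], [2, 7], [4], [5], [6], [9]].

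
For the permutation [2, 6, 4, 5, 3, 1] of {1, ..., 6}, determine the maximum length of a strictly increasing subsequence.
3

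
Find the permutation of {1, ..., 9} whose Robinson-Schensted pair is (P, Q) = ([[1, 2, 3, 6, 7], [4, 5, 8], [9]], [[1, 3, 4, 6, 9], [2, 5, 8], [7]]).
4 1 2 9 5 8 3 6 7

Reverse RSK: for i = n, n-1, ..., 1, locate i in Q, remove the corresponding corner cell from P, and reverse-bump its entry up through P; the value ejected from row 1 is w(i).

So w = 4 1 2 9 5 8 3 6 7.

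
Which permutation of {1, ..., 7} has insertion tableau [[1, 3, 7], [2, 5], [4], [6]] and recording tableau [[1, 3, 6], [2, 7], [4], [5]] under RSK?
6 4 5 2 1 7 3

Reverse the RSK construction: for i from n down to 1, find the cell of Q containing i, remove the entry at that cell from P, and reverse-bump it up through P; the value ejected from row 1 is w(i).

Step i=7: Q has 7 at row 2, column 2; remove 5 from row 2 of P and reverse-bump: 5 enters row 1 and ejects 3. So w(7) = 3. P is now [[1, 5, 7], [2], [4], [6]].
Step i=6: Q has 6 at row 1, column 3; remove that cell from P, ejecting 7. So w(6) = 7. P is now [[1, 5], [2], [4], [6]].
Step i=5: Q has 5 at row 4, column 1; remove 6 from row 4 of P and reverse-bump: 6 enters row 3 and ejects 4; 4 enters row 2 and ejects 2; 2 enters row 1 and ejects 1. So w(5) = 1. P is now [[2, 5], [4], [6]].
Step i=4: Q has 4 at row 3, column 1; remove 6 from row 3 of P and reverse-bump: 6 enters row 2 and ejects 4; 4 enters row 1 and ejects 2. So w(4) = 2. P is now [[4, 5], [6]].
Step i=3: Q has 3 at row 1, column 2; remove that cell from P, ejecting 5. So w(3) = 5. P is now [[4], [6]].
Step i=2: Q has 2 at row 2, column 1; remove 6 from row 2 of P and reverse-bump: 6 enters row 1 and ejects 4. So w(2) = 4. P is now [[6]].
Step i=1: Q has 1 at row 1, column 1; remove that cell from P, ejecting 6. So w(1) = 6. P is now [].

So w = 6 4 5 2 1 7 3.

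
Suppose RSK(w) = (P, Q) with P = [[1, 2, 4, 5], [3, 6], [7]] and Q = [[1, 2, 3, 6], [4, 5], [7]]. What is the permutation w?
Reverse the RSK construction: for i from n down to 1, find the cell of Q containing i, remove the entry at that cell from P, and reverse-bump it up through P; the value ejected from row 1 is w(i).

Step i=7: Q has 7 at row 3, column 1; remove 7 from row 3 of P and reverse-bump: 7 enters row 2 and ejects 6; 6 enters row 1 and ejects 5. So w(7) = 5. P is now [[1, 2, 4, 6], [3, 7]].
Step i=6: Q has 6 at row 1, column 4; remove that cell from P, ejecting 6. So w(6) = 6. P is now [[1, 2, 4], [3, 7]].
Step i=5: Q has 5 at row 2, column 2; remove 7 from row 2 of P and reverse-bump: 7 enters row 1 and ejects 4. So w(5) = 4. P is now [[1, 2, 7], [3]].
Step i=4: Q has 4 at row 2, column 1; remove 3 from row 2 of P and reverse-bump: 3 enters row 1 and ejects 2. So w(4) = 2. P is now [[1, 3, 7]].
Step i=3: Q has 3 at row 1, column 3; remove that cell from P, ejecting 7. So w(3) = 7. P is now [[1, 3]].
Step i=2: Q has 2 at row 1, column 2; remove that cell from P, ejecting 3. So w(2) = 3. P is now [[1]].
Step i=1: Q has 1 at row 1, column 1; remove that cell from P, ejecting 1. So w(1) = 1. P is now [].

So w = 1 3 7 2 4 6 5.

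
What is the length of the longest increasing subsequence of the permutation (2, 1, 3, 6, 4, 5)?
4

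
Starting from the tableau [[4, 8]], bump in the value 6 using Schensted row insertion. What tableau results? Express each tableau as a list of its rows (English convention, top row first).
[[4, 6], [8]]

In row 1, 6 replaces 8 (the leftmost entry greater than 6); 8 is bumped to row 2. 8 starts a new row 2. The new tableau is [[4, 6], [8]].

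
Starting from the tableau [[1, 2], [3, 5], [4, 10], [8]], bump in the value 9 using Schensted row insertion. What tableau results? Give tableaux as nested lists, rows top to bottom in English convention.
[[1, 2, 9], [3, 5], [4, 10], [8]]

9 is larger than every entry of row 1, so it is appended to row 1. The new tableau is [[1, 2, 9], [3, 5], [4, 10], [8]].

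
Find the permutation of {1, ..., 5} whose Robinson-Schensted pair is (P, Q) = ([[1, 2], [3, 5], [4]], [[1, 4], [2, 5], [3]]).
Reverse the RSK construction: for i from n down to 1, find the cell of Q containing i, remove the entry at that cell from P, and reverse-bump it up through P; the value ejected from row 1 is w(i).

Step i=5: Q has 5 at row 2, column 2; remove 5 from row 2 of P and reverse-bump: 5 enters row 1 and ejects 2. So w(5) = 2. P is now [[1, 5], [3], [4]].
Step i=4: Q has 4 at row 1, column 2; remove that cell from P, ejecting 5. So w(4) = 5. P is now [[1], [3], [4]].
Step i=3: Q has 3 at row 3, column 1; remove 4 from row 3 of P and reverse-bump: 4 enters row 2 and ejects 3; 3 enters row 1 and ejects 1. So w(3) = 1. P is now [[3], [4]].
Step i=2: Q has 2 at row 2, column 1; remove 4 from row 2 of P and reverse-bump: 4 enters row 1 and ejects 3. So w(2) = 3. P is now [[4]].
Step i=1: Q has 1 at row 1, column 1; remove that cell from P, ejecting 4. So w(1) = 4. P is now [].

So w = 4 3 1 5 2.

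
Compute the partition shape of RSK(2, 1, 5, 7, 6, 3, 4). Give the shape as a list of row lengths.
[3, 3, 1]

RSK row insertion gives P = [[1, 3, 4], [2, 5, 6], [7]], which has shape [3, 3, 1].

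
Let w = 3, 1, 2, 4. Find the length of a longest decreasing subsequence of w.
2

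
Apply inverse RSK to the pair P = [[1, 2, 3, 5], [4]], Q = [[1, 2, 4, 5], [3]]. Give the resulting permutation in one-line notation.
Reverse the RSK construction: for i from n down to 1, find the cell of Q containing i, remove the entry at that cell from P, and reverse-bump it up through P; the value ejected from row 1 is w(i).

Step i=5: Q has 5 at row 1, column 4; remove that cell from P, ejecting 5. So w(5) = 5. P is now [[1, 2, 3], [4]].
Step i=4: Q has 4 at row 1, column 3; remove that cell from P, ejecting 3. So w(4) = 3. P is now [[1, 2], [4]].
Step i=3: Q has 3 at row 2, column 1; remove 4 from row 2 of P and reverse-bump: 4 enters row 1 and ejects 2. So w(3) = 2. P is now [[1, 4]].
Step i=2: Q has 2 at row 1, column 2; remove that cell from P, ejecting 4. So w(2) = 4. P is now [[1]].
Step i=1: Q has 1 at row 1, column 1; remove that cell from P, ejecting 1. So w(1) = 1. P is now [].

So w = 1 4 2 3 5.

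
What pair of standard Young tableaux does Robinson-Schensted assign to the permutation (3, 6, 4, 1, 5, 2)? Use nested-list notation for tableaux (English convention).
P = [[1, 2, 5], [3, 4], [6]], Q = [[1, 2, 5], [3, 6], [4]]

Insert each entry of the permutation into P by Schensted row insertion, recording in Q the position of each new cell.

After inserting 3: P = [[3]].
After inserting 6: P = [[3, 6]].
After inserting 4: P = [[3, 4], [6]].
After inserting 1: P = [[1, 4], [3], [6]].
After inserting 5: P = [[1, 4, 5], [3], [6]].
After inserting 2: P = [[1, 2, 5], [3, 4], [6]].

So P = [[1, 2, 5], [3, 4], [6]], Q = [[1, 2, 5], [3, 6], [4]].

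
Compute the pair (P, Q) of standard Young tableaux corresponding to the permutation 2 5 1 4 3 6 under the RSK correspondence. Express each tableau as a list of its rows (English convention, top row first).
P = [[1, 3, 6], [2, 4], [5]], Q = [[1, 2, 6], [3, 4], [5]]

Insert each entry of the permutation into P by Schensted row insertion, recording in Q the position of each new cell.

Insert 2: appended to row 1. P = [[2]].
Insert 5: appended to row 1. P = [[2, 5]].
Insert 1: 1 bumps 2 from row 1; 2 starts row 2. P = [[1, 5], [2]].
Insert 4: 4 bumps 5 from row 1; 5 appends to row 2. P = [[1, 4], [2, 5]].
Insert 3: 3 bumps 4 from row 1; 4 bumps 5 from row 2; 5 starts row 3. P = [[1, 3], [2, 4], [5]].
Insert 6: appended to row 1. P = [[1, 3, 6], [2, 4], [5]].

So P = [[1, 3, 6], [2, 4], [5]], Q = [[1, 2, 6], [3, 4], [5]].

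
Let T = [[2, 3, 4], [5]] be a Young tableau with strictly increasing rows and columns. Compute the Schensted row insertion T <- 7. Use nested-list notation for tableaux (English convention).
[[2, 3, 4, 7], [5]]

7 is larger than every entry of row 1, so it is appended to row 1. The new tableau is [[2, 3, 4, 7], [5]].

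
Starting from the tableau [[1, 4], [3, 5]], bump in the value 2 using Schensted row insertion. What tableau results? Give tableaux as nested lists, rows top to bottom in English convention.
[[1, 2], [3, 4], [5]]

In row 1, 2 replaces 4 (the leftmost entry greater than 2); 4 is bumped to row 2. In row 2, 4 replaces 5 (the leftmost entry greater than 4); 5 is bumped to row 3. 5 starts a new row 3. The new tableau is [[1, 2], [3, 4], [5]].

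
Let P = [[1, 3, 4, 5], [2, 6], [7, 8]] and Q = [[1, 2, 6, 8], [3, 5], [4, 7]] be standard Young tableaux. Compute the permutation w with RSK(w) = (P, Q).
Reverse the RSK construction: for i from n down to 1, find the cell of Q containing i, remove the entry at that cell from P, and reverse-bump it up through P; the value ejected from row 1 is w(i).

Step i=8: Q has 8 at row 1, column 4; remove that cell from P, ejecting 5. So w(8) = 5. P is now [[1, 3, 4], [2, 6], [7, 8]].
Step i=7: Q has 7 at row 3, column 2; remove 8 from row 3 of P and reverse-bump: 8 enters row 2 and ejects 6; 6 enters row 1 and ejects 4. So w(7) = 4. P is now [[1, 3, 6], [2, 8], [7]].
Step i=6: Q has 6 at row 1, column 3; remove that cell from P, ejecting 6. So w(6) = 6. P is now [[1, 3], [2, 8], [7]].
Step i=5: Q has 5 at row 2, column 2; remove 8 from row 2 of P and reverse-bump: 8 enters row 1 and ejects 3. So w(5) = 3. P is now [[1, 8], [2], [7]].
Step i=4: Q has 4 at row 3, column 1; remove 7 from row 3 of P and reverse-bump: 7 enters row 2 and ejects 2; 2 enters row 1 and ejects 1. So w(4) = 1. P is now [[2, 8], [7]].
Step i=3: Q has 3 at row 2, column 1; remove 7 from row 2 of P and reverse-bump: 7 enters row 1 and ejects 2. So w(3) = 2. P is now [[7, 8]].
Step i=2: Q has 2 at row 1, column 2; remove that cell from P, ejecting 8. So w(2) = 8. P is now [[7]].
Step i=1: Q has 1 at row 1, column 1; remove that cell from P, ejecting 7. So w(1) = 7. P is now [].

So w = 7 8 2 1 3 6 4 5.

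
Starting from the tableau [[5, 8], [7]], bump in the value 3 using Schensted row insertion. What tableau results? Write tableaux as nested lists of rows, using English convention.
[[3, 8], [5], [7]]

In row 1, 3 replaces 5 (the leftmost entry greater than 3); 5 is bumped to row 2. In row 2, 5 replaces 7 (the leftmost entry greater than 5); 7 is bumped to row 3. 7 starts a new row 3. The new tableau is [[3, 8], [5], [7]].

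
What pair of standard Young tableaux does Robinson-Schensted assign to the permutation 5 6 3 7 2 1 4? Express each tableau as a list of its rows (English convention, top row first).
Insert each entry of the permutation into P by Schensted row insertion, recording in Q the position of each new cell.

Insert 5: appended to row 1. P = [[5]], Q = [[1]].
Insert 6: appended to row 1. P = [[5, 6]], Q = [[1, 2]].
Insert 3: 3 bumps 5 from row 1; 5 starts row 2. P = [[3, 6], [5]], Q = [[1, 2], [3]].
Insert 7: appended to row 1. P = [[3, 6, 7], [5]], Q = [[1, 2, 4], [3]].
Insert 2: 2 bumps 3 from row 1; 3 bumps 5 from row 2; 5 starts row 3. P = [[2, 6, 7], [3], [5]], Q = [[1, 2, 4], [3], [5]].
Insert 1: 1 bumps 2 from row 1; 2 bumps 3 from row 2; 3 bumps 5 from row 3; 5 starts row 4. P = [[1, 6, 7], [2], [3], [5]], Q = [[1, 2, 4], [3], [5], [6]].
Insert 4: 4 bumps 6 from row 1; 6 appends to row 2. P = [[1, 4, 7], [2, 6], [3], [5]], Q = [[1, 2, 4], [3, 7], [5], [6]].

So P = [[1, 4, 7], [2, 6], [3], [5]], Q = [[1, 2, 4], [3, 7], [5], [6]].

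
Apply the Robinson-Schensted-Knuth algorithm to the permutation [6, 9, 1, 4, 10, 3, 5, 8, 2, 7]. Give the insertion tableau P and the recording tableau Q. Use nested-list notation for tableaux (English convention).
P = [[1, 2, 5, 7], [3, 8, 10], [4, 9], [6]], Q = [[1, 2, 5, 8], [3, 4, 7], [6, 10], [9]]

Insert each entry of the permutation into P by Schensted row insertion, recording in Q the position of each new cell.

Insert 6: appended to row 1. P = [[6]], Q = [[1]].
Insert 9: appended to row 1. P = [[6, 9]], Q = [[1, 2]].
Insert 1: 1 bumps 6 from row 1; 6 starts row 2. P = [[1, 9], [6]], Q = [[1, 2], [3]].
Insert 4: 4 bumps 9 from row 1; 9 appends to row 2. P = [[1, 4], [6, 9]], Q = [[1, 2], [3, 4]].
Insert 10: appended to row 1. P = [[1, 4, 10], [6, 9]], Q = [[1, 2, 5], [3, 4]].
Insert 3: 3 bumps 4 from row 1; 4 bumps 6 from row 2; 6 starts row 3. P = [[1, 3, 10], [4, 9], [6]], Q = [[1, 2, 5], [3, 4], [6]].
Insert 5: 5 bumps 10 from row 1; 10 appends to row 2. P = [[1, 3, 5], [4, 9, 10], [6]], Q = [[1, 2, 5], [3, 4, 7], [6]].
Insert 8: appended to row 1. P = [[1, 3, 5, 8], [4, 9, 10], [6]], Q = [[1, 2, 5, 8], [3, 4, 7], [6]].
Insert 2: 2 bumps 3 from row 1; 3 bumps 4 from row 2; 4 bumps 6 from row 3; 6 starts row 4. P = [[1, 2, 5, 8], [3, 9, 10], [4], [6]], Q = [[1, 2, 5, 8], [3, 4, 7], [6], [9]].
Insert 7: 7 bumps 8 from row 1; 8 bumps 9 from row 2; 9 appends to row 3. P = [[1, 2, 5, 7], [3, 8, 10], [4, 9], [6]], Q = [[1, 2, 5, 8], [3, 4, 7], [6, 10], [9]].

So P = [[1, 2, 5, 7], [3, 8, 10], [4, 9], [6]], Q = [[1, 2, 5, 8], [3, 4, 7], [6, 10], [9]].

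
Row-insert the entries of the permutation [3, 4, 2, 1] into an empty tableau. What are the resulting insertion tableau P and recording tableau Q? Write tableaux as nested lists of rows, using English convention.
P = [[1, 4], [2], [3]], Q = [[1, 2], [3], [4]]

Insert each entry of the permutation into P by Schensted row insertion, recording in Q the position of each new cell.

Insert 3: appended to row 1. P = [[3]].
Insert 4: appended to row 1. P = [[3, 4]].
Insert 2: 2 bumps 3 from row 1; 3 starts row 2. P = [[2, 4], [3]].
Insert 1: 1 bumps 2 from row 1; 2 bumps 3 from row 2; 3 starts row 3. P = [[1, 4], [2], [3]].

So P = [[1, 4], [2], [3]], Q = [[1, 2], [3], [4]].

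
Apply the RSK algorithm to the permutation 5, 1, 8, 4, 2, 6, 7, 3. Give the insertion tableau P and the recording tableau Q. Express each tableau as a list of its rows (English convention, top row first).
P = [[1, 2, 3, 7], [4, 6], [5, 8]], Q = [[1, 3, 6, 7], [2, 4], [5, 8]]

Insert each entry of the permutation into P by Schensted row insertion, recording in Q the position of each new cell.

Insert 5: appended to row 1. P = [[5]].
Insert 1: 1 bumps 5 from row 1; 5 starts row 2. P = [[1], [5]].
Insert 8: appended to row 1. P = [[1, 8], [5]].
Insert 4: 4 bumps 8 from row 1; 8 appends to row 2. P = [[1, 4], [5, 8]].
Insert 2: 2 bumps 4 from row 1; 4 bumps 5 from row 2; 5 starts row 3. P = [[1, 2], [4, 8], [5]].
Insert 6: appended to row 1. P = [[1, 2, 6], [4, 8], [5]].
Insert 7: appended to row 1. P = [[1, 2, 6, 7], [4, 8], [5]].
Insert 3: 3 bumps 6 from row 1; 6 bumps 8 from row 2; 8 appends to row 3. P = [[1, 2, 3, 7], [4, 6], [5, 8]].

So P = [[1, 2, 3, 7], [4, 6], [5, 8]], Q = [[1, 3, 6, 7], [2, 4], [5, 8]].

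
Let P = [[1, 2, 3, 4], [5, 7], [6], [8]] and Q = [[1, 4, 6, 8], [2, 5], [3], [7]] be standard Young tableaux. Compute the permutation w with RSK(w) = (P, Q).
Reverse the RSK construction: for i from n down to 1, find the cell of Q containing i, remove the entry at that cell from P, and reverse-bump it up through P; the value ejected from row 1 is w(i).

Step i=8: Q has 8 at row 1, column 4; remove that cell from P, ejecting 4. So w(8) = 4. P is now [[1, 2, 3], [5, 7], [6], [8]].
Step i=7: Q has 7 at row 4, column 1; remove 8 from row 4 of P and reverse-bump: 8 enters row 3 and ejects 6; 6 enters row 2 and ejects 5; 5 enters row 1 and ejects 3. So w(7) = 3. P is now [[1, 2, 5], [6, 7], [8]].
Step i=6: Q has 6 at row 1, column 3; remove that cell from P, ejecting 5. So w(6) = 5. P is now [[1, 2], [6, 7], [8]].
Step i=5: Q has 5 at row 2, column 2; remove 7 from row 2 of P and reverse-bump: 7 enters row 1 and ejects 2. So w(5) = 2. P is now [[1, 7], [6], [8]].
Step i=4: Q has 4 at row 1, column 2; remove that cell from P, ejecting 7. So w(4) = 7. P is now [[1], [6], [8]].
Step i=3: Q has 3 at row 3, column 1; remove 8 from row 3 of P and reverse-bump: 8 enters row 2 and ejects 6; 6 enters row 1 and ejects 1. So w(3) = 1. P is now [[6], [8]].
Step i=2: Q has 2 at row 2, column 1; remove 8 from row 2 of P and reverse-bump: 8 enters row 1 and ejects 6. So w(2) = 6. P is now [[8]].
Step i=1: Q has 1 at row 1, column 1; remove that cell from P, ejecting 8. So w(1) = 8. P is now [].

So w = 8 6 1 7 2 5 3 4.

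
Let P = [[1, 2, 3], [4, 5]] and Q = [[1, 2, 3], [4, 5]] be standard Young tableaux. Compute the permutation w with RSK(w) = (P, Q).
1 4 5 2 3

Reverse the RSK construction: for i from n down to 1, find the cell of Q containing i, remove the entry at that cell from P, and reverse-bump it up through P; the value ejected from row 1 is w(i).

Step i=5: Q has 5 at row 2, column 2; remove 5 from row 2 of P and reverse-bump: 5 enters row 1 and ejects 3. So w(5) = 3. P is now [[1, 2, 5], [4]].
Step i=4: Q has 4 at row 2, column 1; remove 4 from row 2 of P and reverse-bump: 4 enters row 1 and ejects 2. So w(4) = 2. P is now [[1, 4, 5]].
Step i=3: Q has 3 at row 1, column 3; remove that cell from P, ejecting 5. So w(3) = 5. P is now [[1, 4]].
Step i=2: Q has 2 at row 1, column 2; remove that cell from P, ejecting 4. So w(2) = 4. P is now [[1]].
Step i=1: Q has 1 at row 1, column 1; remove that cell from P, ejecting 1. So w(1) = 1. P is now [].

So w = 1 4 5 2 3.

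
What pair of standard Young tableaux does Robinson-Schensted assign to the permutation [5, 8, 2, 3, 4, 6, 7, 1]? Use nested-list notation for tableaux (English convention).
P = [[1, 3, 4, 6, 7], [2, 8], [5]], Q = [[1, 2, 5, 6, 7], [3, 4], [8]]

Insert each entry of the permutation into P by Schensted row insertion, recording in Q the position of each new cell.

Insert 5: appended to row 1. P = [[5]], Q = [[1]].
Insert 8: appended to row 1. P = [[5, 8]], Q = [[1, 2]].
Insert 2: 2 bumps 5 from row 1; 5 starts row 2. P = [[2, 8], [5]], Q = [[1, 2], [3]].
Insert 3: 3 bumps 8 from row 1; 8 appends to row 2. P = [[2, 3], [5, 8]], Q = [[1, 2], [3, 4]].
Insert 4: appended to row 1. P = [[2, 3, 4], [5, 8]], Q = [[1, 2, 5], [3, 4]].
Insert 6: appended to row 1. P = [[2, 3, 4, 6], [5, 8]], Q = [[1, 2, 5, 6], [3, 4]].
Insert 7: appended to row 1. P = [[2, 3, 4, 6, 7], [5, 8]], Q = [[1, 2, 5, 6, 7], [3, 4]].
Insert 1: 1 bumps 2 from row 1; 2 bumps 5 from row 2; 5 starts row 3. P = [[1, 3, 4, 6, 7], [2, 8], [5]], Q = [[1, 2, 5, 6, 7], [3, 4], [8]].

So P = [[1, 3, 4, 6, 7], [2, 8], [5]], Q = [[1, 2, 5, 6, 7], [3, 4], [8]].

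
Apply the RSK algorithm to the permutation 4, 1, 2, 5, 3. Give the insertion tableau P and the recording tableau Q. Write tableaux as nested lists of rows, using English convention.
P = [[1, 2, 3], [4, 5]], Q = [[1, 3, 4], [2, 5]]

Insert each entry of the permutation into P by Schensted row insertion, recording in Q the position of each new cell.

Insert 4: appended to row 1. P = [[4]].
Insert 1: 1 bumps 4 from row 1; 4 starts row 2. P = [[1], [4]].
Insert 2: appended to row 1. P = [[1, 2], [4]].
Insert 5: appended to row 1. P = [[1, 2, 5], [4]].
Insert 3: 3 bumps 5 from row 1; 5 appends to row 2. P = [[1, 2, 3], [4, 5]].

So P = [[1, 2, 3], [4, 5]], Q = [[1, 3, 4], [2, 5]].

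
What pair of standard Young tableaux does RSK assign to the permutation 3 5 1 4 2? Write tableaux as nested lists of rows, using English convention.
Insert each entry of the permutation into P by Schensted row insertion, recording in Q the position of each new cell.

Insert 3: appended to row 1. P = [[3]].
Insert 5: appended to row 1. P = [[3, 5]].
Insert 1: 1 bumps 3 from row 1; 3 starts row 2. P = [[1, 5], [3]].
Insert 4: 4 bumps 5 from row 1; 5 appends to row 2. P = [[1, 4], [3, 5]].
Insert 2: 2 bumps 4 from row 1; 4 bumps 5 from row 2; 5 starts row 3. P = [[1, 2], [3, 4], [5]].

So P = [[1, 2], [3, 4], [5]], Q = [[1, 2], [3, 4], [5]].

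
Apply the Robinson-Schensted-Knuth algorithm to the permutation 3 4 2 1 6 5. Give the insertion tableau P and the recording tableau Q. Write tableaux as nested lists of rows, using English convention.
Insert each entry of the permutation into P by Schensted row insertion, recording in Q the position of each new cell.

Insert 3: appended to row 1. P = [[3]], Q = [[1]].
Insert 4: appended to row 1. P = [[3, 4]], Q = [[1, 2]].
Insert 2: 2 bumps 3 from row 1; 3 starts row 2. P = [[2, 4], [3]], Q = [[1, 2], [3]].
Insert 1: 1 bumps 2 from row 1; 2 bumps 3 from row 2; 3 starts row 3. P = [[1, 4], [2], [3]], Q = [[1, 2], [3], [4]].
Insert 6: appended to row 1. P = [[1, 4, 6], [2], [3]], Q = [[1, 2, 5], [3], [4]].
Insert 5: 5 bumps 6 from row 1; 6 appends to row 2. P = [[1, 4, 5], [2, 6], [3]], Q = [[1, 2, 5], [3, 6], [4]].

So P = [[1, 4, 5], [2, 6], [3]], Q = [[1, 2, 5], [3, 6], [4]].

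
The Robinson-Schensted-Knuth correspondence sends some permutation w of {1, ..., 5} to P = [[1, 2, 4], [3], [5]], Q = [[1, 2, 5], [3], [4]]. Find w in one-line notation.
Reverse RSK: for i = n, n-1, ..., 1, locate i in Q, remove the corresponding corner cell from P, and reverse-bump its entry up through P; the value ejected from row 1 is w(i).

So w = 1 5 3 2 4.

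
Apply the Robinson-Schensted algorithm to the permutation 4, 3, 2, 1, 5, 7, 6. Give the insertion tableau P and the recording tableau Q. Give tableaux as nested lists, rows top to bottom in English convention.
P = [[1, 5, 6], [2, 7], [3], [4]], Q = [[1, 5, 6], [2, 7], [3], [4]]

Insert each entry of the permutation into P by Schensted row insertion, recording in Q the position of each new cell.

Insert 4: appended to row 1. P = [[4]].
Insert 3: 3 bumps 4 from row 1; 4 starts row 2. P = [[3], [4]].
Insert 2: 2 bumps 3 from row 1; 3 bumps 4 from row 2; 4 starts row 3. P = [[2], [3], [4]].
Insert 1: 1 bumps 2 from row 1; 2 bumps 3 from row 2; 3 bumps 4 from row 3; 4 starts row 4. P = [[1], [2], [3], [4]].
Insert 5: appended to row 1. P = [[1, 5], [2], [3], [4]].
Insert 7: appended to row 1. P = [[1, 5, 7], [2], [3], [4]].
Insert 6: 6 bumps 7 from row 1; 7 appends to row 2. P = [[1, 5, 6], [2, 7], [3], [4]].

So P = [[1, 5, 6], [2, 7], [3], [4]], Q = [[1, 5, 6], [2, 7], [3], [4]].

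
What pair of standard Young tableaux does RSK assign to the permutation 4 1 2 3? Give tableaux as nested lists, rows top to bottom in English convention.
P = [[1, 2, 3], [4]], Q = [[1, 3, 4], [2]]

Insert each entry of the permutation into P by Schensted row insertion, recording in Q the position of each new cell.

Insert 4: appended to row 1. P = [[4]].
Insert 1: 1 bumps 4 from row 1; 4 starts row 2. P = [[1], [4]].
Insert 2: appended to row 1. P = [[1, 2], [4]].
Insert 3: appended to row 1. P = [[1, 2, 3], [4]].

So P = [[1, 2, 3], [4]], Q = [[1, 3, 4], [2]].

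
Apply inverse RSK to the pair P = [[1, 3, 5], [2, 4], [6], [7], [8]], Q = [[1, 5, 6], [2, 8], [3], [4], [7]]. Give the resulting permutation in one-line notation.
Reverse RSK: for i = n, n-1, ..., 1, locate i in Q, remove the corresponding corner cell from P, and reverse-bump its entry up through P; the value ejected from row 1 is w(i).

So w = 8 7 6 2 4 5 1 3.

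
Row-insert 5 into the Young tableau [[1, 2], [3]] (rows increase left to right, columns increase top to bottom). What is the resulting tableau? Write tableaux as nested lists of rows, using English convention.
[[1, 2, 5], [3]]

5 is larger than every entry of row 1, so it is appended to row 1. The new tableau is [[1, 2, 5], [3]].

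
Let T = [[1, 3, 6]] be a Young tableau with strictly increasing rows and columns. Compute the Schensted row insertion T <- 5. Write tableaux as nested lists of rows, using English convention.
In row 1, 5 replaces 6 (the leftmost entry greater than 5); 6 is bumped to row 2. 6 starts a new row 2. The new tableau is [[1, 3, 5], [6]].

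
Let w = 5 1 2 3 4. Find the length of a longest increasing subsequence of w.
4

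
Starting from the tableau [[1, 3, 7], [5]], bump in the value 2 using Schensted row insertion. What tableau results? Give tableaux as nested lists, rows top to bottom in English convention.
[[1, 2, 7], [3], [5]]

In row 1, 2 replaces 3 (the leftmost entry greater than 2); 3 is bumped to row 2. In row 2, 3 replaces 5 (the leftmost entry greater than 3); 5 is bumped to row 3. 5 starts a new row 3. The new tableau is [[1, 2, 7], [3], [5]].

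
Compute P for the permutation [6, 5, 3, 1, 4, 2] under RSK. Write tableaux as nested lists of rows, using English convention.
Insert 6: appended to row 1. P = [[6]].
Insert 5: 5 bumps 6 from row 1; 6 starts row 2. P = [[5], [6]].
Insert 3: 3 bumps 5 from row 1; 5 bumps 6 from row 2; 6 starts row 3. P = [[3], [5], [6]].
Insert 1: 1 bumps 3 from row 1; 3 bumps 5 from row 2; 5 bumps 6 from row 3; 6 starts row 4. P = [[1], [3], [5], [6]].
Insert 4: appended to row 1. P = [[1, 4], [3], [5], [6]].
Insert 2: 2 bumps 4 from row 1; 4 appends to row 2. P = [[1, 2], [3, 4], [5], [6]].

So P = [[1, 2], [3, 4], [5], [6]].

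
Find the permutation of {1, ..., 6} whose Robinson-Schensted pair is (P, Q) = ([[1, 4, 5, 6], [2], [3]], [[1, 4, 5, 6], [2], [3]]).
Reverse the RSK construction: for i from n down to 1, find the cell of Q containing i, remove the entry at that cell from P, and reverse-bump it up through P; the value ejected from row 1 is w(i).

Step i=6: Q has 6 at row 1, column 4; remove that cell from P, ejecting 6. So w(6) = 6. P is now [[1, 4, 5], [2], [3]].
Step i=5: Q has 5 at row 1, column 3; remove that cell from P, ejecting 5. So w(5) = 5. P is now [[1, 4], [2], [3]].
Step i=4: Q has 4 at row 1, column 2; remove that cell from P, ejecting 4. So w(4) = 4. P is now [[1], [2], [3]].
Step i=3: Q has 3 at row 3, column 1; remove 3 from row 3 of P and reverse-bump: 3 enters row 2 and ejects 2; 2 enters row 1 and ejects 1. So w(3) = 1. P is now [[2], [3]].
Step i=2: Q has 2 at row 2, column 1; remove 3 from row 2 of P and reverse-bump: 3 enters row 1 and ejects 2. So w(2) = 2. P is now [[3]].
Step i=1: Q has 1 at row 1, column 1; remove that cell from P, ejecting 3. So w(1) = 3. P is now [].

So w = 3 2 1 4 5 6.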